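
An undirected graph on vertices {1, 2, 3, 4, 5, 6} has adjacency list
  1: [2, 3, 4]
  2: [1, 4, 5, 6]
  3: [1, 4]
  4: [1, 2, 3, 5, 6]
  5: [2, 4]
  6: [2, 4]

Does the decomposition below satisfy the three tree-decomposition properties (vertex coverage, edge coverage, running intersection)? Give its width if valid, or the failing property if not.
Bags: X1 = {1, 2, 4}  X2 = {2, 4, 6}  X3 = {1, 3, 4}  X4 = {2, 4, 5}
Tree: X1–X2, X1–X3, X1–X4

Yes; width 2.

Every vertex of G appears in some bag (union = {1, 2, 3, 4, 5, 6}); every edge is covered by a bag; and for each vertex v the set of bags containing v is connected in the bag tree. The decomposition is therefore valid. The largest bag has 3 vertices, so the width is 2.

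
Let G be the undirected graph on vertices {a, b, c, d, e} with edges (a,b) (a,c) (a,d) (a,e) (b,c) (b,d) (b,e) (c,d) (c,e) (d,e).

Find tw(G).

4

A width-4 tree decomposition is:
Bags: B1 = {a, b, c, d, e}
Tree: (single bag)
With just one bag of size 5, the width is 5 − 1 = 4, so tw(G) ≤ 4. For the lower bound, the 5 vertices {a, b, c, d, e} are pairwise adjacent, and any tree decomposition puts a clique entirely inside one bag — forcing width ≥ 4. Hence tw(G) = 4 exactly.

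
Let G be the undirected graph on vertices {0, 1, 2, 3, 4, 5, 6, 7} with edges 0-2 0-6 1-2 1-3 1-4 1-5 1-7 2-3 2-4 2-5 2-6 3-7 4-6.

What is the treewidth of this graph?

A width-2 tree decomposition is:
Bags: B1 = {1, 2, 4}  B2 = {2, 4, 6}  B3 = {0, 2, 6}  B4 = {1, 2, 3}  B5 = {1, 2, 5}  B6 = {1, 3, 7}
Tree: B1–B2, B2–B3, B1–B4, B4–B5, B4–B6
Every bag has size at most 3, so the width is 3 − 1 = 2 and tw(G) ≤ 2. Conversely, {0, 2, 6} is a clique of size 3, and the vertices of any clique must share a bag in every tree decomposition; so some bag has ≥ 3 vertices and tw(G) ≥ 2. Hence tw(G) = 2 exactly.

2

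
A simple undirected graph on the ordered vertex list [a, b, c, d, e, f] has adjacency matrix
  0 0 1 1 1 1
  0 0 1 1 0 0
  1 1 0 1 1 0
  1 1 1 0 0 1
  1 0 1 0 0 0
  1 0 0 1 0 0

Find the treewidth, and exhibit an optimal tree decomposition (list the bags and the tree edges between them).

Every bag has size at most 3, so the width is 3 − 1 = 2 and tw(G) ≤ 2. Conversely, {a, c, d} is a clique of size 3, and the vertices of any clique must share a bag in every tree decomposition; so some bag has ≥ 3 vertices and tw(G) ≥ 2. Hence tw(G) = 2 exactly.

Treewidth 2.
One optimal decomposition is:
Bags: B1 = {a, c, d}  B2 = {a, d, f}  B3 = {b, c, d}  B4 = {a, c, e}
Tree: B1–B2, B1–B3, B1–B4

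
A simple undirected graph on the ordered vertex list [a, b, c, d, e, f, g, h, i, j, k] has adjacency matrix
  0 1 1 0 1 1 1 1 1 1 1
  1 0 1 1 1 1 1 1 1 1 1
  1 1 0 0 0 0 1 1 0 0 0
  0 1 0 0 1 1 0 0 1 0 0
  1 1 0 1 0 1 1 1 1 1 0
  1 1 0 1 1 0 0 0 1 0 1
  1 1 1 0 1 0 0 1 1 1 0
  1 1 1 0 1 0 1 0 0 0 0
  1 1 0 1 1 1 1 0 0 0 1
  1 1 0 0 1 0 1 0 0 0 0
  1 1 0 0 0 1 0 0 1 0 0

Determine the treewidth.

4

A width-4 tree decomposition is:
Bags: B1 = {a, b, e, g, i}  B2 = {a, b, e, f, i}  B3 = {a, b, e, g, h}  B4 = {a, b, e, g, j}  B5 = {a, b, c, g, h}  B6 = {a, b, f, i, k}  B7 = {b, d, e, f, i}
Tree: B1–B2, B1–B3, B1–B4, B3–B5, B2–B6, B2–B7
The largest bag has 5 vertices, giving width 4; this decomposition certifies tw(G) ≤ 4. Conversely, {b, d, e, f, i} is a clique of size 5, and the vertices of any clique must share a bag in every tree decomposition; so some bag has ≥ 5 vertices and tw(G) ≥ 4. Combining the bounds, tw(G) = 4.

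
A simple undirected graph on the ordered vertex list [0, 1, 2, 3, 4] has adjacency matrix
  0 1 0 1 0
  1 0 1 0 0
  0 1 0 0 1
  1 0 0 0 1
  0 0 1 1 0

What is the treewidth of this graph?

A width-2 tree decomposition is:
Bags: B1 = {0, 3, 4}  B2 = {0, 2, 4}  B3 = {0, 1, 2}
Tree: B1–B2, B2–B3
Each bag holds 3 vertices, so the decomposition has width 2, which upper-bounds the treewidth. For the lower bound, G contains the cycle 0–3–4–2–1–0, so G is not a forest; only forests have treewidth ≤ 1, hence tw(G) ≥ 2. Therefore the treewidth is 2.

2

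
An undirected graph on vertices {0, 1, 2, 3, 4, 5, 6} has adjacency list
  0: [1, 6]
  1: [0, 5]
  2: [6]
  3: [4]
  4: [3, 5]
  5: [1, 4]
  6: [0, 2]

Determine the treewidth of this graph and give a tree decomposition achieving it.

Treewidth 1.
One such decomposition:
Bags: B1 = {2, 6}  B2 = {0, 6}  B3 = {0, 1}  B4 = {1, 5}  B5 = {4, 5}  B6 = {3, 4}
Tree: B1–B2, B2–B3, B3–B4, B4–B5, B5–B6

Every bag has size at most 2, so the width is 2 − 1 = 1 and tw(G) ≤ 1. Any graph with an edge has treewidth ≥ 1, and G has the edge 2–6. The upper and lower bounds meet at 1, so that is the treewidth.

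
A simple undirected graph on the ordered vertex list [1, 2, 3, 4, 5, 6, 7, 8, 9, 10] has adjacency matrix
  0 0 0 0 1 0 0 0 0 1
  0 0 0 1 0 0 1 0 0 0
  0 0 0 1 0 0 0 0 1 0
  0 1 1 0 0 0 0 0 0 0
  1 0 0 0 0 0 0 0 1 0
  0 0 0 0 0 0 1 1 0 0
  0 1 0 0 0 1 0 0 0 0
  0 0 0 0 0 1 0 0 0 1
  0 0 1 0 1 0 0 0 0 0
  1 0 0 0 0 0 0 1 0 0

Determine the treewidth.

2

A width-2 tree decomposition is:
Bags: B1 = {6, 7, 8}  B2 = {7, 8, 10}  B3 = {1, 7, 10}  B4 = {1, 5, 7}  B5 = {5, 7, 9}  B6 = {3, 7, 9}  B7 = {3, 4, 7}  B8 = {2, 4, 7}
Tree: B1–B2, B2–B3, B3–B4, B4–B5, B5–B6, B6–B7, B7–B8
The largest bag has 3 vertices, giving width 2; this decomposition certifies tw(G) ≤ 2. For the lower bound, G contains the cycle 7–6–8–10–1–5–9–3–4–2–7, so G is not a forest; only forests have treewidth ≤ 1, hence tw(G) ≥ 2. Combining the bounds, tw(G) = 2.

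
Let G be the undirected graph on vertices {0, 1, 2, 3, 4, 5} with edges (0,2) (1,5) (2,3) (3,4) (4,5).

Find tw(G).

1

A width-1 tree decomposition is:
Bags: B1 = {0, 2}  B2 = {2, 3}  B3 = {3, 4}  B4 = {4, 5}  B5 = {1, 5}
Tree: B1–B2, B2–B3, B3–B4, B4–B5
The largest bag has 2 vertices, giving width 1; this decomposition certifies tw(G) ≤ 1. Since G has at least one edge (e.g. 0–2), it is not an edgeless graph, so tw(G) ≥ 1. Therefore the treewidth is 1.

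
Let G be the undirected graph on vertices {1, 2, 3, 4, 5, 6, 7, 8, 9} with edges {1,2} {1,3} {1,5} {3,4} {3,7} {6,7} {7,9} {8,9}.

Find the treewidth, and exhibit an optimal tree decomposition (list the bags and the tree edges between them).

Treewidth 1.
One optimal decomposition is:
Bags: B1 = {3, 7}  B2 = {7, 9}  B3 = {1, 3}  B4 = {6, 7}  B5 = {1, 2}  B6 = {3, 4}  B7 = {8, 9}  B8 = {1, 5}
Tree: B1–B2, B1–B3, B1–B4, B3–B5, B3–B6, B2–B7, B5–B8

Each bag holds 2 vertices, so the decomposition has width 1, which upper-bounds the treewidth. G has an edge, so its treewidth is at least 1. Therefore the treewidth is 1.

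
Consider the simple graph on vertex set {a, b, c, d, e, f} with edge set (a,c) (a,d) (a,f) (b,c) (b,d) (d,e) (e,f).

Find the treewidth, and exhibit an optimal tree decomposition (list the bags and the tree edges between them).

The largest bag has 3 vertices, giving width 2; this decomposition certifies tw(G) ≤ 2. The edges c–b–d–a–c form a cycle, so G is not a tree and its treewidth is at least 2. Combining the bounds, tw(G) = 2.

Treewidth 2.
One optimal decomposition is:
Bags: B1 = {a, b, c}  B2 = {a, b, d}  B3 = {a, d, f}  B4 = {d, e, f}
Tree: B1–B2, B2–B3, B3–B4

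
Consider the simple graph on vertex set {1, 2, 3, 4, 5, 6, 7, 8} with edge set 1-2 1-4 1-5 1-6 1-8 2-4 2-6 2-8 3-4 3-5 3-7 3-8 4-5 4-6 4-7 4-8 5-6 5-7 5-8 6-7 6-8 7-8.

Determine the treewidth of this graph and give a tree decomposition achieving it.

Every bag has size at most 5, so the width is 5 − 1 = 4 and tw(G) ≤ 4. For the lower bound, the 5 vertices {1, 2, 4, 6, 8} are pairwise adjacent, and any tree decomposition puts a clique entirely inside one bag — forcing width ≥ 4. Combining the bounds, tw(G) = 4.

Treewidth 4.
One such decomposition:
Bags: B1 = {4, 5, 6, 7, 8}  B2 = {1, 4, 5, 6, 8}  B3 = {1, 2, 4, 6, 8}  B4 = {3, 4, 5, 7, 8}
Tree: B1–B2, B2–B3, B1–B4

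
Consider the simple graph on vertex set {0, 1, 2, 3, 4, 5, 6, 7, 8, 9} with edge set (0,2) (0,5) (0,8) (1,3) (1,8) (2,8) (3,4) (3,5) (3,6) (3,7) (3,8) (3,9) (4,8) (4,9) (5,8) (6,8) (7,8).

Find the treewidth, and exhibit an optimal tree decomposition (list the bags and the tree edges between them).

Each bag holds 3 vertices, so the decomposition has width 2, which upper-bounds the treewidth. For the lower bound, the 3 vertices {0, 2, 8} are pairwise adjacent, and any tree decomposition puts a clique entirely inside one bag — forcing width ≥ 2. Hence tw(G) = 2 exactly.

Treewidth 2.
One optimal decomposition is:
Bags: B1 = {3, 4, 8}  B2 = {3, 5, 8}  B3 = {0, 5, 8}  B4 = {3, 6, 8}  B5 = {0, 2, 8}  B6 = {3, 7, 8}  B7 = {3, 4, 9}  B8 = {1, 3, 8}
Tree: B1–B2, B2–B3, B2–B4, B3–B5, B2–B6, B1–B7, B1–B8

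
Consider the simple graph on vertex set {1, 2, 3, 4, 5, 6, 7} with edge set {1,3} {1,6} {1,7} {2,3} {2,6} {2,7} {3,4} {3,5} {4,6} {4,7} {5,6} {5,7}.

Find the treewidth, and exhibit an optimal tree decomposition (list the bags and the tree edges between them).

Treewidth 3.
One optimal decomposition is:
Bags: B1 = {3, 5, 6, 7}  B2 = {3, 4, 6, 7}  B3 = {2, 3, 6, 7}  B4 = {1, 3, 6, 7}
Tree: B1–B2, B2–B3, B3–B4

The largest bag has 4 vertices, giving width 3; this decomposition certifies tw(G) ≤ 3. For the lower bound: the 4 vertex sets {5,6}, {4,7}, {3}, {2} are disjoint, each induces a connected subgraph, and every pair is joined by at least one edge of G. Contracting each set to a single vertex therefore yields K_{4} as a minor, and since treewidth is minor-monotone, tw(G) ≥ tw(K_{4}) = 3. Combining the bounds, tw(G) = 3.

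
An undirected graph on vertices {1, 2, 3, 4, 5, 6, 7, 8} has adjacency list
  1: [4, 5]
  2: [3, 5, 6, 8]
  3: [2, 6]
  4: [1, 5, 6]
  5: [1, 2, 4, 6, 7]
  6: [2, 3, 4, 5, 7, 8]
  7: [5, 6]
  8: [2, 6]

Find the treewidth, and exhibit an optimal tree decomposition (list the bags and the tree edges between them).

Treewidth 2.
One optimal decomposition is:
Bags: B1 = {2, 5, 6}  B2 = {2, 6, 8}  B3 = {4, 5, 6}  B4 = {1, 4, 5}  B5 = {2, 3, 6}  B6 = {5, 6, 7}
Tree: B1–B2, B1–B3, B3–B4, B2–B5, B3–B6

The largest bag has 3 vertices, giving width 2; this decomposition certifies tw(G) ≤ 2. On the other hand G contains the 3-clique {1, 4, 5}. A clique must lie in a single bag of any decomposition, so no decomposition can have width below 2. Combining the bounds, tw(G) = 2.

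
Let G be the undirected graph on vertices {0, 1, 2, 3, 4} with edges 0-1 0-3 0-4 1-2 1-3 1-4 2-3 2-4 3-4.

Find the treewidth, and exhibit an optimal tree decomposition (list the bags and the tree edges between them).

Treewidth 3.
Bags: B1 = {0, 1, 3, 4}  B2 = {1, 2, 3, 4}
Tree: B1–B2

Each bag holds 4 vertices, so the decomposition has width 3, which upper-bounds the treewidth. Conversely, {0, 1, 3, 4} is a clique of size 4, and the vertices of any clique must share a bag in every tree decomposition; so some bag has ≥ 4 vertices and tw(G) ≥ 3. Hence tw(G) = 3 exactly.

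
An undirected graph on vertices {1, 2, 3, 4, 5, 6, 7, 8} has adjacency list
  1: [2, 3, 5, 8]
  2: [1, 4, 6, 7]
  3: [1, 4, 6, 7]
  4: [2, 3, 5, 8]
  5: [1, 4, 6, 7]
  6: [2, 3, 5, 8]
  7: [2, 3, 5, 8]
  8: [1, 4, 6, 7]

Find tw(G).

A width-4 tree decomposition is:
Bags: B1 = {1, 4, 5, 6, 7}  B2 = {1, 2, 4, 6, 7}  B3 = {1, 4, 6, 7, 8}  B4 = {1, 3, 4, 6, 7}
Tree: B1–B2, B2–B3, B3–B4
Each bag holds 5 vertices, so the decomposition has width 4, which upper-bounds the treewidth. For the lower bound: the 5 vertex sets {1,5}, {2,6}, {4,8}, {7}, {3} are disjoint, each induces a connected subgraph, and every pair is joined by at least one edge of G. Contracting each set to a single vertex therefore yields K_{5} as a minor, and since treewidth is minor-monotone, tw(G) ≥ tw(K_{5}) = 4. The upper and lower bounds meet at 4, so that is the treewidth.

4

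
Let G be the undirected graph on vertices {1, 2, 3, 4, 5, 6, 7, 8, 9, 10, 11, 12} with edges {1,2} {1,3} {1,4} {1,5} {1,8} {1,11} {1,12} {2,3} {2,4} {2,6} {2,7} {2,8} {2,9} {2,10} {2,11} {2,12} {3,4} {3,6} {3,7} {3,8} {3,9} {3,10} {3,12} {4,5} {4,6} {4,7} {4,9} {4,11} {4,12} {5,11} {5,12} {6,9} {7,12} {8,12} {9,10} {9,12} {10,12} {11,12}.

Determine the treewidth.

4

A width-4 tree decomposition is:
Bags: B1 = {2, 3, 4, 9, 12}  B2 = {1, 2, 3, 4, 12}  B3 = {1, 2, 3, 8, 12}  B4 = {2, 3, 4, 7, 12}  B5 = {1, 2, 4, 11, 12}  B6 = {2, 3, 9, 10, 12}  B7 = {2, 3, 4, 6, 9}  B8 = {1, 4, 5, 11, 12}
Tree: B1–B2, B2–B3, B1–B4, B2–B5, B1–B6, B1–B7, B5–B8
The largest bag has 5 vertices, giving width 4; this decomposition certifies tw(G) ≤ 4. On the other hand G contains the 5-clique {1, 2, 4, 11, 12}. A clique must lie in a single bag of any decomposition, so no decomposition can have width below 4. Hence tw(G) = 4 exactly.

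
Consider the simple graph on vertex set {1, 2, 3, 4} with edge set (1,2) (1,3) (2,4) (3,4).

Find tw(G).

A width-2 tree decomposition is:
Bags: B1 = {1, 3, 4}  B2 = {1, 2, 4}
Tree: B1–B2
Every bag has size at most 3, so the width is 3 − 1 = 2 and tw(G) ≤ 2. Since 1–3–4–2–1 is a cycle in G, G is not acyclic. Forests are exactly the graphs of treewidth ≤ 1, so tw(G) ≥ 2. Therefore the treewidth is 2.

2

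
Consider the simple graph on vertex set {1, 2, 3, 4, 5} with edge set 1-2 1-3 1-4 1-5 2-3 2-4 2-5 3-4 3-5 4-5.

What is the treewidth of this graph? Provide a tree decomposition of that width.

With just one bag of size 5, the width is 5 − 1 = 4, so tw(G) ≤ 4. For the lower bound, the 5 vertices {1, 2, 3, 4, 5} are pairwise adjacent, and any tree decomposition puts a clique entirely inside one bag — forcing width ≥ 4. Combining the bounds, tw(G) = 4.

Treewidth 4.
One such decomposition:
Bags: B1 = {1, 2, 3, 4, 5}
Tree: (single bag)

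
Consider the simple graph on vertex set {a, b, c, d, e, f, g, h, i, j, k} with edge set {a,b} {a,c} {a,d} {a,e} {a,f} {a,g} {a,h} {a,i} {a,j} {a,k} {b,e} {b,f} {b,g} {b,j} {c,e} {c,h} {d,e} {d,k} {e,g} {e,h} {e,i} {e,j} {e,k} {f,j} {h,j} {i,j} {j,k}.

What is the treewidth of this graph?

3

A width-3 tree decomposition is:
Bags: B1 = {a, e, i, j}  B2 = {a, e, j, k}  B3 = {a, e, h, j}  B4 = {a, b, e, j}  B5 = {a, d, e, k}  B6 = {a, c, e, h}  B7 = {a, b, f, j}  B8 = {a, b, e, g}
Tree: B1–B2, B2–B3, B2–B4, B2–B5, B3–B6, B4–B7, B4–B8
The largest bag has 4 vertices, giving width 3; this decomposition certifies tw(G) ≤ 3. Conversely, {a, d, e, k} is a clique of size 4, and the vertices of any clique must share a bag in every tree decomposition; so some bag has ≥ 4 vertices and tw(G) ≥ 3. Combining the bounds, tw(G) = 3.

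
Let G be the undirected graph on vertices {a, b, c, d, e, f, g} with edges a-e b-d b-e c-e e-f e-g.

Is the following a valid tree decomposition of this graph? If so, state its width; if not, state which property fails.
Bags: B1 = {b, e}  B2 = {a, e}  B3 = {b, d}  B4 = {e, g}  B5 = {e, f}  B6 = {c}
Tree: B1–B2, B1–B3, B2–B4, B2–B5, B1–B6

A tree decomposition must satisfy three properties: every vertex lies in some bag; for every edge, both endpoints lie together in some bag; and for every vertex, the bags containing it form a connected subtree. Here edge (e,c) lies in no bag, so the decomposition is invalid.

No — edge (e,c) lies in no bag.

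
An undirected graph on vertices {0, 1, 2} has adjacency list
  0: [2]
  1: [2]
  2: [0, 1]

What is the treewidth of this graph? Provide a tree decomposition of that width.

Treewidth 1.
Bags: B1 = {0, 2}  B2 = {1, 2}
Tree: B1–B2

Every bag has size at most 2, so the width is 2 − 1 = 1 and tw(G) ≤ 1. Since G has at least one edge (e.g. 0–2), it is not an edgeless graph, so tw(G) ≥ 1. Therefore the treewidth is 1.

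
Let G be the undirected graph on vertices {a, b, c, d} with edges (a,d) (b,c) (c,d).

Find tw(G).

A width-1 tree decomposition is:
Bags: B1 = {b, c}  B2 = {c, d}  B3 = {a, d}
Tree: B1–B2, B2–B3
Each bag holds 2 vertices, so the decomposition has width 1, which upper-bounds the treewidth. G has an edge, so its treewidth is at least 1. The upper and lower bounds meet at 1, so that is the treewidth.

1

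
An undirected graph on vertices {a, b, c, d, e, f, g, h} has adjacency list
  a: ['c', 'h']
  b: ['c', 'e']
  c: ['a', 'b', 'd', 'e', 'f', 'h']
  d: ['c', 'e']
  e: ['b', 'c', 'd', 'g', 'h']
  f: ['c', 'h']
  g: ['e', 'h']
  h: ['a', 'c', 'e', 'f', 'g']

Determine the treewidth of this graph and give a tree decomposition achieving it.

Every bag has size at most 3, so the width is 3 − 1 = 2 and tw(G) ≤ 2. On the other hand G contains the 3-clique {e, g, h}. A clique must lie in a single bag of any decomposition, so no decomposition can have width below 2. The upper and lower bounds meet at 2, so that is the treewidth.

Treewidth 2.
Bags: B1 = {c, e, h}  B2 = {c, f, h}  B3 = {b, c, e}  B4 = {c, d, e}  B5 = {a, c, h}  B6 = {e, g, h}
Tree: B1–B2, B1–B3, B3–B4, B2–B5, B1–B6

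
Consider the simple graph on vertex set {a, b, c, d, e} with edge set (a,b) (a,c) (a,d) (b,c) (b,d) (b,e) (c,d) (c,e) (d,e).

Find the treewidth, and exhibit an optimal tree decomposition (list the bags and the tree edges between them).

Treewidth 3.
One such decomposition:
Bags: B1 = {b, c, d, e}  B2 = {a, b, c, d}
Tree: B1–B2

Every bag has size at most 4, so the width is 4 − 1 = 3 and tw(G) ≤ 3. For the lower bound, the 4 vertices {b, c, d, e} are pairwise adjacent, and any tree decomposition puts a clique entirely inside one bag — forcing width ≥ 3. Therefore the treewidth is 3.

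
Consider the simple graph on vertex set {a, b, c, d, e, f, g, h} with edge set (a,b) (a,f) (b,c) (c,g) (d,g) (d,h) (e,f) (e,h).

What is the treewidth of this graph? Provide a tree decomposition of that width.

Each bag holds 3 vertices, so the decomposition has width 2, which upper-bounds the treewidth. Since b–c–g–d–h–e–f–a–b is a cycle in G, G is not acyclic. Forests are exactly the graphs of treewidth ≤ 1, so tw(G) ≥ 2. Therefore the treewidth is 2.

Treewidth 2.
One such decomposition:
Bags: B1 = {b, c, g}  B2 = {b, d, g}  B3 = {b, d, h}  B4 = {b, e, h}  B5 = {b, e, f}  B6 = {a, b, f}
Tree: B1–B2, B2–B3, B3–B4, B4–B5, B5–B6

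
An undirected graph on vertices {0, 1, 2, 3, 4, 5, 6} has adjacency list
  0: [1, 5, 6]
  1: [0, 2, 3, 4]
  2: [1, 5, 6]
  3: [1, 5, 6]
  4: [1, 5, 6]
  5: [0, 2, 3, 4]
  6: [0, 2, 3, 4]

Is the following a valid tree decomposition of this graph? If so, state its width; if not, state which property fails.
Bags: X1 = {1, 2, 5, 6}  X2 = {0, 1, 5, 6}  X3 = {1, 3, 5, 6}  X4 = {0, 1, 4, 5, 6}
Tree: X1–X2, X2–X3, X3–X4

A tree decomposition must satisfy three properties: every vertex lies in some bag; for every edge, both endpoints lie together in some bag; and for every vertex, the bags containing it form a connected subtree. Here bags containing vertex 0 are not connected in the tree, so the decomposition is invalid.

No — bags containing vertex 0 are not connected in the tree.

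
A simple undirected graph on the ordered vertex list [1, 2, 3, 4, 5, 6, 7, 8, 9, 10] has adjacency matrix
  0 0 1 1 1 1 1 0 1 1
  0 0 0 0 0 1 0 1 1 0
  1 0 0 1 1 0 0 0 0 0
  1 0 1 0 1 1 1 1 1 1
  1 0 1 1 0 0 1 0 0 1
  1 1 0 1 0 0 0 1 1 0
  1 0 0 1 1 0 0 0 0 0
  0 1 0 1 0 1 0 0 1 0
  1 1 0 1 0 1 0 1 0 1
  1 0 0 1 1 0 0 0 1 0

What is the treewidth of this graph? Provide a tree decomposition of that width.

Treewidth 3.
One optimal decomposition is:
Bags: B1 = {1, 4, 9, 10}  B2 = {1, 4, 6, 9}  B3 = {1, 4, 5, 10}  B4 = {1, 3, 4, 5}  B5 = {4, 6, 8, 9}  B6 = {1, 4, 5, 7}  B7 = {2, 6, 8, 9}
Tree: B1–B2, B1–B3, B3–B4, B2–B5, B4–B6, B5–B7

Every bag has size at most 4, so the width is 4 − 1 = 3 and tw(G) ≤ 3. Conversely, {2, 6, 8, 9} is a clique of size 4, and the vertices of any clique must share a bag in every tree decomposition; so some bag has ≥ 4 vertices and tw(G) ≥ 3. Therefore the treewidth is 3.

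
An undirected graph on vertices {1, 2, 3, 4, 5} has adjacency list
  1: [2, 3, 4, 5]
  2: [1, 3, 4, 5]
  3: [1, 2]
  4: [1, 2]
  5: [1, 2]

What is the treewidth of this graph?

2

A width-2 tree decomposition is:
Bags: B1 = {1, 2, 5}  B2 = {1, 2, 4}  B3 = {1, 2, 3}
Tree: B1–B2, B2–B3
The largest bag has 3 vertices, giving width 2; this decomposition certifies tw(G) ≤ 2. For the lower bound, the 3 vertices {1, 2, 3} are pairwise adjacent, and any tree decomposition puts a clique entirely inside one bag — forcing width ≥ 2. The upper and lower bounds meet at 2, so that is the treewidth.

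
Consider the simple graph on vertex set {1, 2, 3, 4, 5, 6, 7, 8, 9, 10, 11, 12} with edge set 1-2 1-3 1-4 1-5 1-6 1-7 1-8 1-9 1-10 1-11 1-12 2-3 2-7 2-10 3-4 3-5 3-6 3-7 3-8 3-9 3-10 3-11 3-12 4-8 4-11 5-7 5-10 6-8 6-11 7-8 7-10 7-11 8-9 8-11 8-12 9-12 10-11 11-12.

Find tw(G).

4

A width-4 tree decomposition is:
Bags: B1 = {1, 3, 4, 8, 11}  B2 = {1, 3, 8, 11, 12}  B3 = {1, 3, 7, 8, 11}  B4 = {1, 3, 7, 10, 11}  B5 = {1, 2, 3, 7, 10}  B6 = {1, 3, 6, 8, 11}  B7 = {1, 3, 5, 7, 10}  B8 = {1, 3, 8, 9, 12}
Tree: B1–B2, B1–B3, B3–B4, B4–B5, B2–B6, B5–B7, B2–B8
Every bag has size at most 5, so the width is 5 − 1 = 4 and tw(G) ≤ 4. Conversely, {1, 3, 8, 9, 12} is a clique of size 5, and the vertices of any clique must share a bag in every tree decomposition; so some bag has ≥ 5 vertices and tw(G) ≥ 4. Hence tw(G) = 4 exactly.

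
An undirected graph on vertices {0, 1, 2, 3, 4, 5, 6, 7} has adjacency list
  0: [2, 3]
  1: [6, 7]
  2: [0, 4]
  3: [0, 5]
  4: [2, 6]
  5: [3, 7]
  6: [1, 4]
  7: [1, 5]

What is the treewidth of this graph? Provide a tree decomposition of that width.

Treewidth 2.
One optimal decomposition is:
Bags: B1 = {1, 4, 6}  B2 = {1, 2, 4}  B3 = {0, 1, 2}  B4 = {0, 1, 3}  B5 = {1, 3, 5}  B6 = {1, 5, 7}
Tree: B1–B2, B2–B3, B3–B4, B4–B5, B5–B6

Each bag holds 3 vertices, so the decomposition has width 2, which upper-bounds the treewidth. For the lower bound, G contains the cycle 1–6–4–2–0–3–5–7–1, so G is not a forest; only forests have treewidth ≤ 1, hence tw(G) ≥ 2. The upper and lower bounds meet at 2, so that is the treewidth.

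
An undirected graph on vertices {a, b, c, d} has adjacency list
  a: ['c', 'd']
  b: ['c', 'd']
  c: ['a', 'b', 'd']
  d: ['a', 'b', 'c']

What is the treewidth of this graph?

2

A width-2 tree decomposition is:
Bags: B1 = {a, c, d}  B2 = {b, c, d}
Tree: B1–B2
Each bag holds 3 vertices, so the decomposition has width 2, which upper-bounds the treewidth. On the other hand G contains the 3-clique {a, c, d}. A clique must lie in a single bag of any decomposition, so no decomposition can have width below 2. Hence tw(G) = 2 exactly.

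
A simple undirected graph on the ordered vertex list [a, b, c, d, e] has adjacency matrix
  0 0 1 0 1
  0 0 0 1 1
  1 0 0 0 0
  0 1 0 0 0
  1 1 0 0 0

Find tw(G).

1

A width-1 tree decomposition is:
Bags: B1 = {a, c}  B2 = {a, e}  B3 = {b, e}  B4 = {b, d}
Tree: B1–B2, B2–B3, B3–B4
The largest bag has 2 vertices, giving width 1; this decomposition certifies tw(G) ≤ 1. G has an edge, so its treewidth is at least 1. The upper and lower bounds meet at 1, so that is the treewidth.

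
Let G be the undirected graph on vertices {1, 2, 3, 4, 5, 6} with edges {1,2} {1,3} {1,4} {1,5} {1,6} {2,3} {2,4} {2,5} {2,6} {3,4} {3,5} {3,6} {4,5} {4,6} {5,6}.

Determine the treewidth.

A width-5 tree decomposition is:
Bags: B1 = {1, 2, 3, 4, 5, 6}
Tree: (single bag)
With just one bag of size 6, the width is 6 − 1 = 5, so tw(G) ≤ 5. For the lower bound, the 6 vertices {1, 2, 3, 4, 5, 6} are pairwise adjacent, and any tree decomposition puts a clique entirely inside one bag — forcing width ≥ 5. Hence tw(G) = 5 exactly.

5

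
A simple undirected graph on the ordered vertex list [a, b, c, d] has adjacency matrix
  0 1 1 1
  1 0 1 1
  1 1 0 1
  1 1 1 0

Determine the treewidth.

A width-3 tree decomposition is:
Bags: B1 = {a, b, c, d}
Tree: (single bag)
A single bag containing all 4 vertices is trivially a valid decomposition of width 3. For the lower bound, the 4 vertices {a, b, c, d} are pairwise adjacent, and any tree decomposition puts a clique entirely inside one bag — forcing width ≥ 3. Hence tw(G) = 3 exactly.

3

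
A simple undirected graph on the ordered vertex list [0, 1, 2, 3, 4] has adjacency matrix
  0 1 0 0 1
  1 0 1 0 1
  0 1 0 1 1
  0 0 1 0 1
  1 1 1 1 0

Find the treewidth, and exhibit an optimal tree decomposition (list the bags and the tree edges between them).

Treewidth 2.
Bags: B1 = {2, 3, 4}  B2 = {1, 2, 4}  B3 = {0, 1, 4}
Tree: B1–B2, B2–B3

The largest bag has 3 vertices, giving width 2; this decomposition certifies tw(G) ≤ 2. On the other hand G contains the 3-clique {0, 1, 4}. A clique must lie in a single bag of any decomposition, so no decomposition can have width below 2. Combining the bounds, tw(G) = 2.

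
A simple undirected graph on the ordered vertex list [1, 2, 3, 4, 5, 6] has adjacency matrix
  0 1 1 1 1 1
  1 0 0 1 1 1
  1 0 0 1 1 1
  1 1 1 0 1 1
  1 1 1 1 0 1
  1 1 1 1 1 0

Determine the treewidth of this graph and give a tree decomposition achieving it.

Every bag has size at most 5, so the width is 5 − 1 = 4 and tw(G) ≤ 4. On the other hand G contains the 5-clique {1, 2, 4, 5, 6}. A clique must lie in a single bag of any decomposition, so no decomposition can have width below 4. Combining the bounds, tw(G) = 4.

Treewidth 4.
Bags: B1 = {1, 3, 4, 5, 6}  B2 = {1, 2, 4, 5, 6}
Tree: B1–B2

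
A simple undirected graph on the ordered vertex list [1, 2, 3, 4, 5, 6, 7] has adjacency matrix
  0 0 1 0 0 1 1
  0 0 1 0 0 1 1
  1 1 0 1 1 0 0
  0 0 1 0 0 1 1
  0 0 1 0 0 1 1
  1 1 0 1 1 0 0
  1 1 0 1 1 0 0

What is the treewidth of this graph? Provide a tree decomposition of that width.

Treewidth 3.
One optimal decomposition is:
Bags: B1 = {3, 4, 6, 7}  B2 = {1, 3, 6, 7}  B3 = {2, 3, 6, 7}  B4 = {3, 5, 6, 7}
Tree: B1–B2, B2–B3, B3–B4

Every bag has size at most 4, so the width is 4 − 1 = 3 and tw(G) ≤ 3. For the lower bound: the 4 vertex sets {4,7}, {1,3}, {6}, {2} are disjoint, each induces a connected subgraph, and every pair is joined by at least one edge of G. Contracting each set to a single vertex therefore yields K_{4} as a minor, and since treewidth is minor-monotone, tw(G) ≥ tw(K_{4}) = 3. The upper and lower bounds meet at 3, so that is the treewidth.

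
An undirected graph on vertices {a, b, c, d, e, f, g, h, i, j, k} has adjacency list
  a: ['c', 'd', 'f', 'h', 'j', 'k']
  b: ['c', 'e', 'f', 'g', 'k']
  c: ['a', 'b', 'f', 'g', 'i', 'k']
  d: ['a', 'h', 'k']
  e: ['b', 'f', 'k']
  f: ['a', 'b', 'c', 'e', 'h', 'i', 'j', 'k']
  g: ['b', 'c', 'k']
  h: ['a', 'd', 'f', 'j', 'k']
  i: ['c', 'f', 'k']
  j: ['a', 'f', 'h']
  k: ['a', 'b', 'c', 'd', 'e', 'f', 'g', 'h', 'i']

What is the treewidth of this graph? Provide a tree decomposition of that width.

Treewidth 3.
One optimal decomposition is:
Bags: B1 = {a, d, h, k}  B2 = {a, f, h, k}  B3 = {a, c, f, k}  B4 = {b, c, f, k}  B5 = {b, c, g, k}  B6 = {b, e, f, k}  B7 = {c, f, i, k}  B8 = {a, f, h, j}
Tree: B1–B2, B2–B3, B3–B4, B4–B5, B4–B6, B3–B7, B2–B8

Each bag holds 4 vertices, so the decomposition has width 3, which upper-bounds the treewidth. On the other hand G contains the 4-clique {a, f, h, j}. A clique must lie in a single bag of any decomposition, so no decomposition can have width below 3. Therefore the treewidth is 3.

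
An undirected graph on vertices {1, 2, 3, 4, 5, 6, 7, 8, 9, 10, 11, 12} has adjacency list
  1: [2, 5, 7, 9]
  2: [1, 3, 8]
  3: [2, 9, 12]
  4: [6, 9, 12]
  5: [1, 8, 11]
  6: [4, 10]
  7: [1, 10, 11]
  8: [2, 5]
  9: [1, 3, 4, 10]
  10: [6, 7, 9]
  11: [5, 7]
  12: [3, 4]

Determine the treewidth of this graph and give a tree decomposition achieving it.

Treewidth 3.
One such decomposition:
Bags: B1 = {5, 7, 8, 11}  B2 = {1, 5, 7, 8}  B3 = {1, 2, 7, 8}  B4 = {1, 2, 7, 10}  B5 = {1, 2, 9, 10}  B6 = {2, 3, 9, 10}  B7 = {3, 6, 9, 10}  B8 = {3, 4, 6, 9}  B9 = {3, 4, 6, 12}
Tree: B1–B2, B2–B3, B3–B4, B4–B5, B5–B6, B6–B7, B7–B8, B8–B9

Each bag holds 4 vertices, so the decomposition has width 3, which upper-bounds the treewidth. For the lower bound: the 4 vertex sets {5,8,11}, {7}, {1}, {2,3,9,10} are disjoint, each induces a connected subgraph, and every pair is joined by at least one edge of G. Contracting each set to a single vertex therefore yields K_{4} as a minor, and since treewidth is minor-monotone, tw(G) ≥ tw(K_{4}) = 3. Therefore the treewidth is 3.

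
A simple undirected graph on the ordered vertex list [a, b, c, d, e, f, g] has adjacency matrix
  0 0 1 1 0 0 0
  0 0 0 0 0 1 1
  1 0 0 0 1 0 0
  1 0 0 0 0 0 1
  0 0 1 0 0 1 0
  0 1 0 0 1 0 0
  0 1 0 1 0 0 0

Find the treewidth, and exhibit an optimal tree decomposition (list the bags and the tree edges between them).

Each bag holds 3 vertices, so the decomposition has width 2, which upper-bounds the treewidth. For the lower bound, G contains the cycle e–c–a–d–g–b–f–e, so G is not a forest; only forests have treewidth ≤ 1, hence tw(G) ≥ 2. Combining the bounds, tw(G) = 2.

Treewidth 2.
Bags: B1 = {a, c, e}  B2 = {a, d, e}  B3 = {d, e, g}  B4 = {b, e, g}  B5 = {b, e, f}
Tree: B1–B2, B2–B3, B3–B4, B4–B5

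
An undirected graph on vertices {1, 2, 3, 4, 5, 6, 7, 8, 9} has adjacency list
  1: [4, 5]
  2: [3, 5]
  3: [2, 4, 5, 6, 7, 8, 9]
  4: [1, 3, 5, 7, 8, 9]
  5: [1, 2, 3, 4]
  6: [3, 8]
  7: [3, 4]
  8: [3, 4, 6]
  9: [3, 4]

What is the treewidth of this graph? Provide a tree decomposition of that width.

Treewidth 2.
Bags: B1 = {3, 4, 9}  B2 = {3, 4, 5}  B3 = {3, 4, 8}  B4 = {2, 3, 5}  B5 = {1, 4, 5}  B6 = {3, 6, 8}  B7 = {3, 4, 7}
Tree: B1–B2, B1–B3, B2–B4, B2–B5, B3–B6, B3–B7

Every bag has size at most 3, so the width is 3 − 1 = 2 and tw(G) ≤ 2. For the lower bound, the 3 vertices {1, 4, 5} are pairwise adjacent, and any tree decomposition puts a clique entirely inside one bag — forcing width ≥ 2. Hence tw(G) = 2 exactly.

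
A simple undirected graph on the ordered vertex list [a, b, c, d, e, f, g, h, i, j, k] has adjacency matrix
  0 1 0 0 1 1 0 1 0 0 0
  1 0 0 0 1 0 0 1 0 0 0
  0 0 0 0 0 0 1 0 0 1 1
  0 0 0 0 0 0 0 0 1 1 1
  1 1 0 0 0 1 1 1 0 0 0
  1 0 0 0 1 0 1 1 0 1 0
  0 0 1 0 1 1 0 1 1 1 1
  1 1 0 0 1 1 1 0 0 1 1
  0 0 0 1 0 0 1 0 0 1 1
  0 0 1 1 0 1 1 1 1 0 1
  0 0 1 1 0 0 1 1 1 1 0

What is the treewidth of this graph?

A width-3 tree decomposition is:
Bags: B1 = {e, f, g, h}  B2 = {f, g, h, j}  B3 = {a, e, f, h}  B4 = {g, h, j, k}  B5 = {a, b, e, h}  B6 = {g, i, j, k}  B7 = {c, g, j, k}  B8 = {d, i, j, k}
Tree: B1–B2, B1–B3, B2–B4, B3–B5, B4–B6, B4–B7, B6–B8
Each bag holds 4 vertices, so the decomposition has width 3, which upper-bounds the treewidth. Conversely, {d, i, j, k} is a clique of size 4, and the vertices of any clique must share a bag in every tree decomposition; so some bag has ≥ 4 vertices and tw(G) ≥ 3. The upper and lower bounds meet at 3, so that is the treewidth.

3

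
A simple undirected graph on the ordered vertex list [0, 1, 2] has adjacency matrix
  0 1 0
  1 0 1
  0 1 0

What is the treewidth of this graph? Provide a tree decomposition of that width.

Each bag holds 2 vertices, so the decomposition has width 1, which upper-bounds the treewidth. Since G has at least one edge (e.g. 2–1), it is not an edgeless graph, so tw(G) ≥ 1. The upper and lower bounds meet at 1, so that is the treewidth.

Treewidth 1.
One optimal decomposition is:
Bags: B1 = {1, 2}  B2 = {0, 1}
Tree: B1–B2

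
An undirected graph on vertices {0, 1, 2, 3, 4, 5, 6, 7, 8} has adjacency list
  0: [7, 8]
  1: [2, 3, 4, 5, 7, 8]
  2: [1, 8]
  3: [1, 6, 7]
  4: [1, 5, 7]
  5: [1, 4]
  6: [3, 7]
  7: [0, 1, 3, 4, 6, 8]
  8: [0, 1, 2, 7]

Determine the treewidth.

2

A width-2 tree decomposition is:
Bags: B1 = {1, 4, 7}  B2 = {1, 7, 8}  B3 = {1, 3, 7}  B4 = {1, 2, 8}  B5 = {0, 7, 8}  B6 = {3, 6, 7}  B7 = {1, 4, 5}
Tree: B1–B2, B2–B3, B2–B4, B2–B5, B3–B6, B1–B7
The largest bag has 3 vertices, giving width 2; this decomposition certifies tw(G) ≤ 2. For the lower bound, the 3 vertices {0, 7, 8} are pairwise adjacent, and any tree decomposition puts a clique entirely inside one bag — forcing width ≥ 2. Combining the bounds, tw(G) = 2.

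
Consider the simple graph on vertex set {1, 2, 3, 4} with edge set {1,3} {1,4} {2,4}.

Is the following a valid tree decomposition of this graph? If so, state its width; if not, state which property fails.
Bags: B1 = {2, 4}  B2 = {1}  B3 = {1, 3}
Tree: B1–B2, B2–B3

No — edge (4,1) lies in no bag.

A tree decomposition must satisfy three properties: every vertex lies in some bag; for every edge, both endpoints lie together in some bag; and for every vertex, the bags containing it form a connected subtree. Here edge (4,1) lies in no bag, so the decomposition is invalid.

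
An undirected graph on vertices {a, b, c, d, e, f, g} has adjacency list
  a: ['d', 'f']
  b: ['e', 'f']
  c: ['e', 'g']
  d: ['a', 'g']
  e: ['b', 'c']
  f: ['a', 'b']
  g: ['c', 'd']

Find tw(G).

A width-2 tree decomposition is:
Bags: B1 = {b, c, e}  B2 = {b, c, g}  B3 = {b, d, g}  B4 = {a, b, d}  B5 = {a, b, f}
Tree: B1–B2, B2–B3, B3–B4, B4–B5
Every bag has size at most 3, so the width is 3 − 1 = 2 and tw(G) ≤ 2. Since b–e–c–g–d–a–f–b is a cycle in G, G is not acyclic. Forests are exactly the graphs of treewidth ≤ 1, so tw(G) ≥ 2. Therefore the treewidth is 2.

2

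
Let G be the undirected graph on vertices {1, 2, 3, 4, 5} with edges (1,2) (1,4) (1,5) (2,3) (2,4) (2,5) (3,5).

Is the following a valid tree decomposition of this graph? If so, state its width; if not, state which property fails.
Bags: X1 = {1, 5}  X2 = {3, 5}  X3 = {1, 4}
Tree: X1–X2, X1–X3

No — vertex 2 appears in no bag.

A tree decomposition must satisfy three properties: every vertex lies in some bag; for every edge, both endpoints lie together in some bag; and for every vertex, the bags containing it form a connected subtree. Here vertex 2 appears in no bag, so the decomposition is invalid.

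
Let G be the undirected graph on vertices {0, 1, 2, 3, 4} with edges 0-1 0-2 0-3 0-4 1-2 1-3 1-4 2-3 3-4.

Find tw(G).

A width-3 tree decomposition is:
Bags: B1 = {0, 1, 3, 4}  B2 = {0, 1, 2, 3}
Tree: B1–B2
The largest bag has 4 vertices, giving width 3; this decomposition certifies tw(G) ≤ 3. Conversely, {0, 1, 2, 3} is a clique of size 4, and the vertices of any clique must share a bag in every tree decomposition; so some bag has ≥ 4 vertices and tw(G) ≥ 3. Hence tw(G) = 3 exactly.

3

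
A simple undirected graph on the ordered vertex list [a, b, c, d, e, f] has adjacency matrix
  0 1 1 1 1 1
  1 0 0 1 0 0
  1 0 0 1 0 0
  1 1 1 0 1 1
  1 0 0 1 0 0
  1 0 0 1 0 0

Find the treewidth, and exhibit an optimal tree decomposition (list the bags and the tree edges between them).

Every bag has size at most 3, so the width is 3 − 1 = 2 and tw(G) ≤ 2. For the lower bound, the 3 vertices {a, d, e} are pairwise adjacent, and any tree decomposition puts a clique entirely inside one bag — forcing width ≥ 2. The upper and lower bounds meet at 2, so that is the treewidth.

Treewidth 2.
Bags: B1 = {a, d, e}  B2 = {a, c, d}  B3 = {a, d, f}  B4 = {a, b, d}
Tree: B1–B2, B1–B3, B3–B4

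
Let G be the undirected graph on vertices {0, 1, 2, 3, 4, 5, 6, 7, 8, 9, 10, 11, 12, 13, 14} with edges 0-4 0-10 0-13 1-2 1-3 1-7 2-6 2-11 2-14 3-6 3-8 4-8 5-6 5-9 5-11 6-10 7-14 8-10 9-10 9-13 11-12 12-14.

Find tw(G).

A width-3 tree decomposition is:
Bags: B1 = {7, 11, 12, 14}  B2 = {2, 7, 11, 14}  B3 = {1, 2, 7, 11}  B4 = {1, 2, 5, 11}  B5 = {1, 2, 5, 6}  B6 = {1, 3, 5, 6}  B7 = {3, 5, 6, 9}  B8 = {3, 6, 9, 10}  B9 = {3, 8, 9, 10}  B10 = {8, 9, 10, 13}  B11 = {0, 8, 10, 13}  B12 = {0, 4, 8, 13}
Tree: B1–B2, B2–B3, B3–B4, B4–B5, B5–B6, B6–B7, B7–B8, B8–B9, B9–B10, B10–B11, B11–B12
Every bag has size at most 4, so the width is 4 − 1 = 3 and tw(G) ≤ 3. For the lower bound: the 4 vertex sets {7,12,14}, {11}, {2}, {1,3,5,6} are disjoint, each induces a connected subgraph, and every pair is joined by at least one edge of G. Contracting each set to a single vertex therefore yields K_{4} as a minor, and since treewidth is minor-monotone, tw(G) ≥ tw(K_{4}) = 3. Therefore the treewidth is 3.

3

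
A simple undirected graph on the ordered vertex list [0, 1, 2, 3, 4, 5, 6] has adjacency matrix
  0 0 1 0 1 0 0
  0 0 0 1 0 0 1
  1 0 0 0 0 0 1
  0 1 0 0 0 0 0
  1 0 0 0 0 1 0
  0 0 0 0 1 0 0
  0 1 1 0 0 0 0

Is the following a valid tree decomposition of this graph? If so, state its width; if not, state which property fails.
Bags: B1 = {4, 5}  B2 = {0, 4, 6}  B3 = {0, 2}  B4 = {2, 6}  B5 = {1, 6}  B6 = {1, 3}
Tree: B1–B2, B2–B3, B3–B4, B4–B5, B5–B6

No — bags containing vertex 6 are not connected in the tree.

A tree decomposition must satisfy three properties: every vertex lies in some bag; for every edge, both endpoints lie together in some bag; and for every vertex, the bags containing it form a connected subtree. Here bags containing vertex 6 are not connected in the tree, so the decomposition is invalid.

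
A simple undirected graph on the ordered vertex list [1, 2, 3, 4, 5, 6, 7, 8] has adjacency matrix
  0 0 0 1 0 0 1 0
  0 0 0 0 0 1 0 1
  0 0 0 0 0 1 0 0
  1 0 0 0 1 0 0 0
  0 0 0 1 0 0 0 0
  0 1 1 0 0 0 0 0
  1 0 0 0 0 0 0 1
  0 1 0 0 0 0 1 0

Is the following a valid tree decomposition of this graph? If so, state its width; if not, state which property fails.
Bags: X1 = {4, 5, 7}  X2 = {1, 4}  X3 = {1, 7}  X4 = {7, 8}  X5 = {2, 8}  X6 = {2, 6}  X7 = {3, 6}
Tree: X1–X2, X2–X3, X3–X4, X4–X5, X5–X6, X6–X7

A tree decomposition must satisfy three properties: every vertex lies in some bag; for every edge, both endpoints lie together in some bag; and for every vertex, the bags containing it form a connected subtree. Here bags containing vertex 7 are not connected in the tree, so the decomposition is invalid.

No — bags containing vertex 7 are not connected in the tree.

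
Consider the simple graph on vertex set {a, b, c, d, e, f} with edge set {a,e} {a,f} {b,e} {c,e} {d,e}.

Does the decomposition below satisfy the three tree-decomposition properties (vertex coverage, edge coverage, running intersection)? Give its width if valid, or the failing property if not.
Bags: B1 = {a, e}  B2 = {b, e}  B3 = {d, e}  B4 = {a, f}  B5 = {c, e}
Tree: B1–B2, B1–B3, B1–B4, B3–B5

Yes; width 1.

Every vertex of G appears in some bag (union = {a, b, c, d, e, f}); every edge is covered by a bag; and for each vertex v the set of bags containing v is connected in the bag tree. The decomposition is therefore valid. The largest bag has 2 vertices, so the width is 1.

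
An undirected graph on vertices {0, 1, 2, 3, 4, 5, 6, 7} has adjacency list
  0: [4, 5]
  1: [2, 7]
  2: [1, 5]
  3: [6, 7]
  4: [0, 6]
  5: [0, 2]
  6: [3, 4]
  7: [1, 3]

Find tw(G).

A width-2 tree decomposition is:
Bags: B1 = {0, 4, 5}  B2 = {4, 5, 6}  B3 = {3, 5, 6}  B4 = {3, 5, 7}  B5 = {1, 5, 7}  B6 = {1, 2, 5}
Tree: B1–B2, B2–B3, B3–B4, B4–B5, B5–B6
Every bag has size at most 3, so the width is 3 − 1 = 2 and tw(G) ≤ 2. The edges 5–0–4–6–3–7–1–2–5 form a cycle, so G is not a tree and its treewidth is at least 2. Hence tw(G) = 2 exactly.

2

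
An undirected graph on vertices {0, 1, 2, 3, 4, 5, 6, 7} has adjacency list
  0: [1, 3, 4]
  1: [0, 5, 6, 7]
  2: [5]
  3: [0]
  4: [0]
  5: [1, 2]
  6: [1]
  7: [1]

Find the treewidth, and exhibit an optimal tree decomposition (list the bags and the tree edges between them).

The largest bag has 2 vertices, giving width 1; this decomposition certifies tw(G) ≤ 1. Any graph with an edge has treewidth ≥ 1, and G has the edge 1–0. Hence tw(G) = 1 exactly.

Treewidth 1.
One such decomposition:
Bags: B1 = {0, 1}  B2 = {1, 5}  B3 = {0, 3}  B4 = {2, 5}  B5 = {1, 7}  B6 = {0, 4}  B7 = {1, 6}
Tree: B1–B2, B1–B3, B2–B4, B1–B5, B1–B6, B5–B7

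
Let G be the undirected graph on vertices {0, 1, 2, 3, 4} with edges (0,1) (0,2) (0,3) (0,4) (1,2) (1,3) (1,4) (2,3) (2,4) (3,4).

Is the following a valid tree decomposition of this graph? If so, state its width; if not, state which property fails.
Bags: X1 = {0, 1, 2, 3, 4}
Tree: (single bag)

Yes; width 4.

Every vertex of G appears in some bag (union = {0, 1, 2, 3, 4}); every edge is covered by a bag; and for each vertex v the set of bags containing v is connected in the bag tree. The decomposition is therefore valid. The largest bag has 5 vertices, so the width is 4.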